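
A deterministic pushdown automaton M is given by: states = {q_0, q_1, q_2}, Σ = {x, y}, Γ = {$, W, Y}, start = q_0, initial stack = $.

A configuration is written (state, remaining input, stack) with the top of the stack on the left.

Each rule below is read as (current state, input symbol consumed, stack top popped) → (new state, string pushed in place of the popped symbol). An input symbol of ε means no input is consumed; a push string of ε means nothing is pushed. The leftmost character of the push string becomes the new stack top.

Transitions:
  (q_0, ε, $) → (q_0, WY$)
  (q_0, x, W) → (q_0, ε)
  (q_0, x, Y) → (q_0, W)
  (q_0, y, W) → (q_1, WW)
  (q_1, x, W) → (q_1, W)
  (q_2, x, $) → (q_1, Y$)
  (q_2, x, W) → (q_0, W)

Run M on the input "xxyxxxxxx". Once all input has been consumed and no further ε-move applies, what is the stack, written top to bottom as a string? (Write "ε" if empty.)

(q_0, xxyxxxxxx, $) ⊢ (q_0, xxyxxxxxx, WY$) ⊢ (q_0, xyxxxxxx, Y$) ⊢ (q_0, yxxxxxx, W$) ⊢ (q_1, xxxxxx, WW$) ⊢ (q_1, xxxxx, WW$) ⊢ (q_1, xxxx, WW$) ⊢ (q_1, xxx, WW$) ⊢ (q_1, xx, WW$) ⊢ (q_1, x, WW$) ⊢ (q_1, ε, WW$)
All input consumed in state q_1 with stack WW$.

WW$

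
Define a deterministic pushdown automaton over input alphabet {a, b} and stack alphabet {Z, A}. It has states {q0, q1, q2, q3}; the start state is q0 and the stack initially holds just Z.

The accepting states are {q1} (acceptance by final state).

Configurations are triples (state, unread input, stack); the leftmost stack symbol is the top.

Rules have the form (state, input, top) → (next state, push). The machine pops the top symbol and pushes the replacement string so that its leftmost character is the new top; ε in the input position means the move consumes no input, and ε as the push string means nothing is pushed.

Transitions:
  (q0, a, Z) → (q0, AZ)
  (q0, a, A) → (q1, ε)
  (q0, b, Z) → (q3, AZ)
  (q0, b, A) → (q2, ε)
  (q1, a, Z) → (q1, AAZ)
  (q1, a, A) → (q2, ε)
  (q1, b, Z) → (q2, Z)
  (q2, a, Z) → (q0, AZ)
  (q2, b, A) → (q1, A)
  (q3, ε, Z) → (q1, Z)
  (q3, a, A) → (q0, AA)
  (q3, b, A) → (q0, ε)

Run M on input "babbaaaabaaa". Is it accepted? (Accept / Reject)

(q0, babbaaaabaaa, Z) ⊢ (q3, abbaaaabaaa, AZ) ⊢ (q0, bbaaaabaaa, AAZ) ⊢ (q2, baaaabaaa, AZ) ⊢ (q1, aaaabaaa, AZ) ⊢ (q2, aaabaaa, Z) ⊢ (q0, aabaaa, AZ) ⊢ (q1, abaaa, Z) ⊢ (q1, baaa, AAZ)
No transition applies at (q1, baaa, AAZ); input not fully consumed.

Reject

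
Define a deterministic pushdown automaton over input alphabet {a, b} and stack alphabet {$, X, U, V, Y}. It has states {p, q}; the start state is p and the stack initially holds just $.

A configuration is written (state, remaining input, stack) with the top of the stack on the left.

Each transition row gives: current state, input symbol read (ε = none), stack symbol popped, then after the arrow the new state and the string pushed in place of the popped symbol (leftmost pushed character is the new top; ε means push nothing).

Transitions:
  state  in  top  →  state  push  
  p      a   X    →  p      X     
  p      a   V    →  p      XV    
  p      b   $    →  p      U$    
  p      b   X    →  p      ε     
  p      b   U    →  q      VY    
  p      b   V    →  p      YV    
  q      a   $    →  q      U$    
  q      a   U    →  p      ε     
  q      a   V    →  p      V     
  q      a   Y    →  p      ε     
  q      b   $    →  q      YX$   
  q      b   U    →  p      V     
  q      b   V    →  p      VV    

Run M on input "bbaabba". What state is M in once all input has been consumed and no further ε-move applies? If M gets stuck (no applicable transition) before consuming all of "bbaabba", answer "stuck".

(p, bbaabba, $) ⊢ (p, baabba, U$) ⊢ (q, aabba, VY$) ⊢ (p, abba, VY$) ⊢ (p, bba, XVY$) ⊢ (p, ba, VY$) ⊢ (p, a, YVY$)
No transition for (p, a, top Y); M blocks with input a remaining.

stuck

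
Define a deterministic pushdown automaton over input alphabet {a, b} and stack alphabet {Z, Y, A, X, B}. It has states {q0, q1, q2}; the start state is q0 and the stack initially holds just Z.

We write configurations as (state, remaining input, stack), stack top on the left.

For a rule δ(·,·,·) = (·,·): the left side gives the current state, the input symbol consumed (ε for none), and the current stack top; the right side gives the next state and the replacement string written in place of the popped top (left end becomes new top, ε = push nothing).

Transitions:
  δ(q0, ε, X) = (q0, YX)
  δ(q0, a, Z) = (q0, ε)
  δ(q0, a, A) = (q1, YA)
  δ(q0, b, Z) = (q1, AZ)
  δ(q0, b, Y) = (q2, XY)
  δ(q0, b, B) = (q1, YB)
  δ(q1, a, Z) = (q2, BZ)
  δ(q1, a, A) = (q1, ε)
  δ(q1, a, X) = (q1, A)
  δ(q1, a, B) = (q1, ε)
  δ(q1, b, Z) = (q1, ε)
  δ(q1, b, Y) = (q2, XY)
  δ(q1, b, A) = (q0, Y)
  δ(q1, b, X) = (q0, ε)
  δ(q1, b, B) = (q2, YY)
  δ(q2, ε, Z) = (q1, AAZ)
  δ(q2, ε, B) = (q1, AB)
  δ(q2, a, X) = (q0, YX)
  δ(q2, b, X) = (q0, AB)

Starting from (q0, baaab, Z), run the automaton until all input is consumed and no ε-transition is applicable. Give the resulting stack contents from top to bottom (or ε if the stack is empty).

(q0, baaab, Z)
  read b, top Z: go to q1, push AZ → (q1, aaab, AZ)
  read a, top A: go to q1, push ε → (q1, aab, Z)
  read a, top Z: go to q2, push BZ → (q2, ab, BZ)
  ε-move, top B: go to q1, push AB → (q1, ab, ABZ)
  read a, top A: go to q1, push ε → (q1, b, BZ)
  read b, top B: go to q2, push YY → (q2, ε, YYZ)
All input consumed in state q2 with stack YYZ.

YYZ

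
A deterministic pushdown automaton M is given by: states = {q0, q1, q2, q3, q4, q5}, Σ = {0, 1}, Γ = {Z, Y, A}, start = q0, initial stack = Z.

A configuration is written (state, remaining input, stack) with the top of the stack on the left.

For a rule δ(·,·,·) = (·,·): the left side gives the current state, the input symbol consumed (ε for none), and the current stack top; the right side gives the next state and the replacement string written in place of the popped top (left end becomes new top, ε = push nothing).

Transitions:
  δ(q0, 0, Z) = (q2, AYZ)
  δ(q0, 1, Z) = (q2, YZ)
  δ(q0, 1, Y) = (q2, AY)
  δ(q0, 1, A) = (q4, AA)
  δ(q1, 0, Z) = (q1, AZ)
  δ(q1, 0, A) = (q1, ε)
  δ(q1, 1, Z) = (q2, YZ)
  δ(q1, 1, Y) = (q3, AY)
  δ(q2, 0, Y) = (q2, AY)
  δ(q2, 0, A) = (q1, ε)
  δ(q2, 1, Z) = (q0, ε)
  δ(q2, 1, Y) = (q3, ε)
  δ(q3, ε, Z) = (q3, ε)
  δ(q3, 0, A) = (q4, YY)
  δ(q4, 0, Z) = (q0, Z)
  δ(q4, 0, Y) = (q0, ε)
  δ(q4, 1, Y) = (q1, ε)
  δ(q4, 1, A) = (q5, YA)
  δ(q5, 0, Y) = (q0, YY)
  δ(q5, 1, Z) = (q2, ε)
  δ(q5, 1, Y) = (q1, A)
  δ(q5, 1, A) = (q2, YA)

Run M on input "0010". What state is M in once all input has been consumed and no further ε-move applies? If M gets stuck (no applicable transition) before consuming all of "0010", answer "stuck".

q4

(q0, 0010, Z)
  read 0, top Z: go to q2, push AYZ → (q2, 010, AYZ)
  read 0, top A: go to q1, push ε → (q1, 10, YZ)
  read 1, top Y: go to q3, push AY → (q3, 0, AYZ)
  read 0, top A: go to q4, push YY → (q4, ε, YYYZ)
All input consumed; M is in state q4.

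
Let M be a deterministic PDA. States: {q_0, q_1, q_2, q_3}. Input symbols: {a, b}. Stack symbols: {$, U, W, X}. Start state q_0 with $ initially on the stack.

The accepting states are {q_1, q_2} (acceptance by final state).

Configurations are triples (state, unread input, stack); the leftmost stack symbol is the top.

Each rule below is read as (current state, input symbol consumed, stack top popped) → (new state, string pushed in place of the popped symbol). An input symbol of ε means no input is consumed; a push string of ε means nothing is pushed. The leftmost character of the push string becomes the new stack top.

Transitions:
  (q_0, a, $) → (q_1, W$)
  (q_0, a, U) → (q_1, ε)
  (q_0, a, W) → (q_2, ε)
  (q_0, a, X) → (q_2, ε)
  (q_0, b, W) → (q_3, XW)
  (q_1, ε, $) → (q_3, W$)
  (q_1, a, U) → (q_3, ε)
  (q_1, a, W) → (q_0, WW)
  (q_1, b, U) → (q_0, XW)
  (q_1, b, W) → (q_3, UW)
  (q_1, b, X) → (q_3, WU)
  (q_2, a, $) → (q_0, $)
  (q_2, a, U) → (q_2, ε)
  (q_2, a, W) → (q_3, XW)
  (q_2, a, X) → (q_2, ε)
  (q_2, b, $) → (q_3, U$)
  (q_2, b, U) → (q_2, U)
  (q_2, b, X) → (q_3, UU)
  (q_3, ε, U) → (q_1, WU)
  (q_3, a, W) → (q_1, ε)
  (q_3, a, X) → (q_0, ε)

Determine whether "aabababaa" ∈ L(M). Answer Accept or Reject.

Accept

(q_0, aabababaa, $)
  read a, top $: go to q_1, push W$ → (q_1, abababaa, W$)
  read a, top W: go to q_0, push WW → (q_0, bababaa, WW$)
  read b, top W: go to q_3, push XW → (q_3, ababaa, XWW$)
  read a, top X: go to q_0, push ε → (q_0, babaa, WW$)
  read b, top W: go to q_3, push XW → (q_3, abaa, XWW$)
  read a, top X: go to q_0, push ε → (q_0, baa, WW$)
  read b, top W: go to q_3, push XW → (q_3, aa, XWW$)
  read a, top X: go to q_0, push ε → (q_0, a, WW$)
  read a, top W: go to q_2, push ε → (q_2, ε, W$)
All input consumed; state q_2 ∈ F.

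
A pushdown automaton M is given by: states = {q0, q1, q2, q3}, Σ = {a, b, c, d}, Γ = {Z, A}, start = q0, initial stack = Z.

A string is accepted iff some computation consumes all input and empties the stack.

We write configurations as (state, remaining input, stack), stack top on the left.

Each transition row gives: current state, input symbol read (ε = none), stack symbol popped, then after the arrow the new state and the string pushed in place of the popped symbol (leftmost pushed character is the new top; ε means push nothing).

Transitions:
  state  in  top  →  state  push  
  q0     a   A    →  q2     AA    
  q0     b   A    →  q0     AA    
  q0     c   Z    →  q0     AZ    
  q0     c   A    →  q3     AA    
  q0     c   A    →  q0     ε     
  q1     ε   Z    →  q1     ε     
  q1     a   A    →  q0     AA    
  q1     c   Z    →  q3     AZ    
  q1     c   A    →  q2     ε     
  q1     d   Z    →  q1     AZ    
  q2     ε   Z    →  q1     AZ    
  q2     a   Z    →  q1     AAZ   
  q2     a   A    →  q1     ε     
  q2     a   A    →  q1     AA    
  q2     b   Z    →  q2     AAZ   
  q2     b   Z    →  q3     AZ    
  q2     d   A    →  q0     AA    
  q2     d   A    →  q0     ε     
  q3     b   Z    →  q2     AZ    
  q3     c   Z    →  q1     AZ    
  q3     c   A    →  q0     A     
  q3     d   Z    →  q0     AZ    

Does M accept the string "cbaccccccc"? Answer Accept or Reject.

No computation consumes all input and empties the stack.

Reject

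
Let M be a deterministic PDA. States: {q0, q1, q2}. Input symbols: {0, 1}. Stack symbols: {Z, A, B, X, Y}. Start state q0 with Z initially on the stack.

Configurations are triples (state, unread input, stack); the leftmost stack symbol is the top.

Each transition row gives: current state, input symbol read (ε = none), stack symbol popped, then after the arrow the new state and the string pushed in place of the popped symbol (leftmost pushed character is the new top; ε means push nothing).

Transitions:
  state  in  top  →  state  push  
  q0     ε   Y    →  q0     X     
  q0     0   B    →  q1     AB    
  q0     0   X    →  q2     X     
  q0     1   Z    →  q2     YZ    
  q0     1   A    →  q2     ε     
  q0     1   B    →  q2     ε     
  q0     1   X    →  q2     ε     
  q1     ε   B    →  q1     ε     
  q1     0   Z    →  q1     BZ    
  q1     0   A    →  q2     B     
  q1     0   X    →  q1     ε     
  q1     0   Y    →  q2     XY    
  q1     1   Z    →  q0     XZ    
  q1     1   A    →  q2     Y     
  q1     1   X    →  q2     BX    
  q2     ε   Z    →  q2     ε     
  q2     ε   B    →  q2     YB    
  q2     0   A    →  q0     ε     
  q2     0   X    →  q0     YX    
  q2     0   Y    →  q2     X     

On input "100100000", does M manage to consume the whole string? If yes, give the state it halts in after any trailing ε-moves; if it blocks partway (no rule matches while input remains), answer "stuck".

q0

(q0, 100100000, Z)
  read 1, top Z: go to q2, push YZ → (q2, 00100000, YZ)
  read 0, top Y: go to q2, push X → (q2, 0100000, XZ)
  read 0, top X: go to q0, push YX → (q0, 100000, YXZ)
  ε-move, top Y: go to q0, push X → (q0, 100000, XXZ)
  read 1, top X: go to q2, push ε → (q2, 00000, XZ)
  read 0, top X: go to q0, push YX → (q0, 0000, YXZ)
  ε-move, top Y: go to q0, push X → (q0, 0000, XXZ)
  read 0, top X: go to q2, push X → (q2, 000, XXZ)
  read 0, top X: go to q0, push YX → (q0, 00, YXXZ)
  ε-move, top Y: go to q0, push X → (q0, 00, XXXZ)
  read 0, top X: go to q2, push X → (q2, 0, XXXZ)
  read 0, top X: go to q0, push YX → (q0, ε, YXXXZ)
  ε-move, top Y: go to q0, push X → (q0, ε, XXXXZ)
All input consumed; M is in state q0.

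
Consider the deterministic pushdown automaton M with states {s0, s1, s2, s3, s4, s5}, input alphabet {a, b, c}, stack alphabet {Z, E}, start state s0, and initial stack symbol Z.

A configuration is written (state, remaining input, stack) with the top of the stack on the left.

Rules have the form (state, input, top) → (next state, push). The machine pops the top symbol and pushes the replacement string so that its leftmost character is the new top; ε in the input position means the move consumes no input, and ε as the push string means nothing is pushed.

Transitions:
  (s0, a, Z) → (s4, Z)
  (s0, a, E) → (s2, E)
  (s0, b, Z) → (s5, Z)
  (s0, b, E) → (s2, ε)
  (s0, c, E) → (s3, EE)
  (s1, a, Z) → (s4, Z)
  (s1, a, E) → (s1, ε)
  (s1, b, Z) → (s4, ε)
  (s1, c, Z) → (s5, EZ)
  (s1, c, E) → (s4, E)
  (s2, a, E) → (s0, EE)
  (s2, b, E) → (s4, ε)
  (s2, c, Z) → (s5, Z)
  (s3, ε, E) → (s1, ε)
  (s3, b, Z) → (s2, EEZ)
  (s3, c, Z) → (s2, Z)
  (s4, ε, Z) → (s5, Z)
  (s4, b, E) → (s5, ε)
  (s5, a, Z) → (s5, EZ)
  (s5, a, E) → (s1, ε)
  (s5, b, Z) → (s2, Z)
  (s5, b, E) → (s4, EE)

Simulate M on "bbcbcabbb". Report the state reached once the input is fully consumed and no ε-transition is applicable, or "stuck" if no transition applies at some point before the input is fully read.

(s0, bbcbcabbb, Z) ⊢ (s5, bcbcabbb, Z) ⊢ (s2, cbcabbb, Z) ⊢ (s5, bcabbb, Z) ⊢ (s2, cabbb, Z) ⊢ (s5, abbb, Z) ⊢ (s5, bbb, EZ) ⊢ (s4, bb, EEZ) ⊢ (s5, b, EZ) ⊢ (s4, ε, EEZ)
All input consumed; M is in state s4.

s4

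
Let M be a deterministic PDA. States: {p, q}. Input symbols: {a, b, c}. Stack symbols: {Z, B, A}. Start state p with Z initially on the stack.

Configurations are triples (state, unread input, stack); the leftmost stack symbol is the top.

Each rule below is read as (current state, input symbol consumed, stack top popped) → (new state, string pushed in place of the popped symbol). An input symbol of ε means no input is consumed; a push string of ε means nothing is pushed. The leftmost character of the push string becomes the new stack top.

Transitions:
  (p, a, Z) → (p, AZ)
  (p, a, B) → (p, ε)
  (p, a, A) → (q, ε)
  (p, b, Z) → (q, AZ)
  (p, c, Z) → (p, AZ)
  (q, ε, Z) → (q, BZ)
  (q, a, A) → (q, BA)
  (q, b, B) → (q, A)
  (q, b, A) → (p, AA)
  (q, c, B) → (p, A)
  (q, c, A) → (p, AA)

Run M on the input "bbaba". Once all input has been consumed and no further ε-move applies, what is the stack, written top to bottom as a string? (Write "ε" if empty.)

AZ

(p, bbaba, Z)
  read b, top Z: go to q, push AZ → (q, baba, AZ)
  read b, top A: go to p, push AA → (p, aba, AAZ)
  read a, top A: go to q, push ε → (q, ba, AZ)
  read b, top A: go to p, push AA → (p, a, AAZ)
  read a, top A: go to q, push ε → (q, ε, AZ)
All input consumed in state q with stack AZ.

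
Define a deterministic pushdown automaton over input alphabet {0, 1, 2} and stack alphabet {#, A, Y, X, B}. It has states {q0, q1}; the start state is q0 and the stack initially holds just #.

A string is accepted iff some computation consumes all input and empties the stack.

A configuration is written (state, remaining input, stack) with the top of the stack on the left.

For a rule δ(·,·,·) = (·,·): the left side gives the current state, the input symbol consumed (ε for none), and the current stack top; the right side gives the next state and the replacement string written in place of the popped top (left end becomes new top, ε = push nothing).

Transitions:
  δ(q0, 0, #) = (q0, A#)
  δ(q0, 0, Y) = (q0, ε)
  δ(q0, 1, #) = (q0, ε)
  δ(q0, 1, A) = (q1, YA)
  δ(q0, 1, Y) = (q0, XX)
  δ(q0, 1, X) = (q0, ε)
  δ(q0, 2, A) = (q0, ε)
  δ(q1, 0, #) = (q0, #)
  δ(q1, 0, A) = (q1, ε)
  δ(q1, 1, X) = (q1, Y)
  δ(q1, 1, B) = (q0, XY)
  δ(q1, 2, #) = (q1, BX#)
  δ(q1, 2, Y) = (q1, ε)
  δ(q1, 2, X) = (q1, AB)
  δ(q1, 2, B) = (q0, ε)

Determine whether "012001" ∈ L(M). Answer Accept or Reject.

(q0, 012001, #)
  read 0, top #: go to q0, push A# → (q0, 12001, A#)
  read 1, top A: go to q1, push YA → (q1, 2001, YA#)
  read 2, top Y: go to q1, push ε → (q1, 001, A#)
  read 0, top A: go to q1, push ε → (q1, 01, #)
  read 0, top #: go to q0, push # → (q0, 1, #)
  read 1, top #: go to q0, push ε → (q0, ε, ε)
All input consumed and the stack is empty.

Accept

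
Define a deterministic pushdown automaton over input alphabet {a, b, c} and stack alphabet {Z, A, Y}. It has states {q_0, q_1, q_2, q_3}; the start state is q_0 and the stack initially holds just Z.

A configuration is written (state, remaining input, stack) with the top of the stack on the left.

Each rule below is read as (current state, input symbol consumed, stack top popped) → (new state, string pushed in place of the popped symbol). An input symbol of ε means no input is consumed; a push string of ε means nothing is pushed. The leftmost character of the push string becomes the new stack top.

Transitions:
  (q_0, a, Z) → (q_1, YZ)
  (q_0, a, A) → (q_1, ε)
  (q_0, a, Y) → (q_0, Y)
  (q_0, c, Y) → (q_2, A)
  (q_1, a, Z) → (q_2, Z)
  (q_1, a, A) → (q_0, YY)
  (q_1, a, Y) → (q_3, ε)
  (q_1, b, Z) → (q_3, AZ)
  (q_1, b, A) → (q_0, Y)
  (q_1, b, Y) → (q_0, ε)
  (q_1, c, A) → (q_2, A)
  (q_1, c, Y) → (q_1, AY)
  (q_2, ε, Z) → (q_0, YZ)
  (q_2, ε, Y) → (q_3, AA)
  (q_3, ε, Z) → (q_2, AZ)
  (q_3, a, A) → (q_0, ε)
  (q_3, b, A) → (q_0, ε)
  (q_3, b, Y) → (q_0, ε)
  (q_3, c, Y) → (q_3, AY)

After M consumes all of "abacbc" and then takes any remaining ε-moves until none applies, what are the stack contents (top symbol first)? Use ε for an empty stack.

(q_0, abacbc, Z) ⊢ (q_1, bacbc, YZ) ⊢ (q_0, acbc, Z) ⊢ (q_1, cbc, YZ) ⊢ (q_1, bc, AYZ) ⊢ (q_0, c, YYZ) ⊢ (q_2, ε, AYZ)
All input consumed in state q_2 with stack AYZ.

AYZ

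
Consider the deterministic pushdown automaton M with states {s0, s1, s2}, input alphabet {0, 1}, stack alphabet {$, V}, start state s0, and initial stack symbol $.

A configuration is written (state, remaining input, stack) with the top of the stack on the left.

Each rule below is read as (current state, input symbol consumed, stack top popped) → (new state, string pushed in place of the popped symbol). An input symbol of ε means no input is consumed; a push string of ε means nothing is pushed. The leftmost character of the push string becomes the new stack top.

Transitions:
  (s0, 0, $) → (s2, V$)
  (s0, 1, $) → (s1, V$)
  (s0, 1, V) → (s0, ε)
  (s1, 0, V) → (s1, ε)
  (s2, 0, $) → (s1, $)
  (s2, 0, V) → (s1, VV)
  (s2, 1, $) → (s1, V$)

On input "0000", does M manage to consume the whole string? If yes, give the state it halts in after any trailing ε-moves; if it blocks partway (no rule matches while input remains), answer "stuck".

s1

(s0, 0000, $) ⊢ (s2, 000, V$) ⊢ (s1, 00, VV$) ⊢ (s1, 0, V$) ⊢ (s1, ε, $)
All input consumed; M is in state s1.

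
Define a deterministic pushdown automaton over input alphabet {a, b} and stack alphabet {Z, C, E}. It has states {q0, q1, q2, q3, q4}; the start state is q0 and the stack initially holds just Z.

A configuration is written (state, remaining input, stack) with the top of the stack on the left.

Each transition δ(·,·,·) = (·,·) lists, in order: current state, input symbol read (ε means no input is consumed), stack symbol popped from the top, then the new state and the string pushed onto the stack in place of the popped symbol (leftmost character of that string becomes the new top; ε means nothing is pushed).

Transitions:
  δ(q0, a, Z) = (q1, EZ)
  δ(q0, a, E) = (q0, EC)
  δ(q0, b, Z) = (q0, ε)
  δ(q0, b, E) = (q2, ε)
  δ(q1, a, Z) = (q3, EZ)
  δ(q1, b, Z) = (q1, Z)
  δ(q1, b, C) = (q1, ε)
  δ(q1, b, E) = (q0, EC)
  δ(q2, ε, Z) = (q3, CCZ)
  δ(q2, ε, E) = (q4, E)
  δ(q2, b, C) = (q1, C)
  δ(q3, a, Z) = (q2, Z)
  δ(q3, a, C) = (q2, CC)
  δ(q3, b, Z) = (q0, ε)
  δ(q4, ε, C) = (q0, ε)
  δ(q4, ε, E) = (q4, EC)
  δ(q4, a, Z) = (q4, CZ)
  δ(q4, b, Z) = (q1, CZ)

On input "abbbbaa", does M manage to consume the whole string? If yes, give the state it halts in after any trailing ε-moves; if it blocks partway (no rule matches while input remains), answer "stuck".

stuck

(q0, abbbbaa, Z)
  read a, top Z: go to q1, push EZ → (q1, bbbbaa, EZ)
  read b, top E: go to q0, push EC → (q0, bbbaa, ECZ)
  read b, top E: go to q2, push ε → (q2, bbaa, CZ)
  read b, top C: go to q1, push C → (q1, baa, CZ)
  read b, top C: go to q1, push ε → (q1, aa, Z)
  read a, top Z: go to q3, push EZ → (q3, a, EZ)
No transition for (q3, a, top E); M blocks with input a remaining.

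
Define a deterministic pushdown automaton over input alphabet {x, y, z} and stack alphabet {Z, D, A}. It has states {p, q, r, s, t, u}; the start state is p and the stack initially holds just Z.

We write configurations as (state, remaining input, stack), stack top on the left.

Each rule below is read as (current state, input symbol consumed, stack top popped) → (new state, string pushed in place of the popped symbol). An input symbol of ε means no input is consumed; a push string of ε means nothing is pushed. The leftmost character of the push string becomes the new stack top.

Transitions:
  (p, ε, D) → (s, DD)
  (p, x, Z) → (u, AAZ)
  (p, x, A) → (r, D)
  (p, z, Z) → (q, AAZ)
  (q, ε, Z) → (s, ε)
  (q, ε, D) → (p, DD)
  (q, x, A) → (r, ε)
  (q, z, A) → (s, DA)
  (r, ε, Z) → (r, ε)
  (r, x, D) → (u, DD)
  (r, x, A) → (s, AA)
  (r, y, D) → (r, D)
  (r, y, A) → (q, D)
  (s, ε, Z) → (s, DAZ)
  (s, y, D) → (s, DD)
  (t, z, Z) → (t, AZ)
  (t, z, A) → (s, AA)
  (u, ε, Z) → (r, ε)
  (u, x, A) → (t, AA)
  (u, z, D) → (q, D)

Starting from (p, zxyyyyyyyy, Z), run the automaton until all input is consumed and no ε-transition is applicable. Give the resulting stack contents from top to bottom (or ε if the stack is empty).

(p, zxyyyyyyyy, Z)
  read z, top Z: go to q, push AAZ → (q, xyyyyyyyy, AAZ)
  read x, top A: go to r, push ε → (r, yyyyyyyy, AZ)
  read y, top A: go to q, push D → (q, yyyyyyy, DZ)
  ε-move, top D: go to p, push DD → (p, yyyyyyy, DDZ)
  ε-move, top D: go to s, push DD → (s, yyyyyyy, DDDZ)
  read y, top D: go to s, push DD → (s, yyyyyy, DDDDZ)
  read y, top D: go to s, push DD → (s, yyyyy, DDDDDZ)
  read y, top D: go to s, push DD → (s, yyyy, DDDDDDZ)
  read y, top D: go to s, push DD → (s, yyy, DDDDDDDZ)
  read y, top D: go to s, push DD → (s, yy, DDDDDDDDZ)
  read y, top D: go to s, push DD → (s, y, DDDDDDDDDZ)
  read y, top D: go to s, push DD → (s, ε, DDDDDDDDDDZ)
All input consumed in state s with stack DDDDDDDDDDZ.

DDDDDDDDDDZ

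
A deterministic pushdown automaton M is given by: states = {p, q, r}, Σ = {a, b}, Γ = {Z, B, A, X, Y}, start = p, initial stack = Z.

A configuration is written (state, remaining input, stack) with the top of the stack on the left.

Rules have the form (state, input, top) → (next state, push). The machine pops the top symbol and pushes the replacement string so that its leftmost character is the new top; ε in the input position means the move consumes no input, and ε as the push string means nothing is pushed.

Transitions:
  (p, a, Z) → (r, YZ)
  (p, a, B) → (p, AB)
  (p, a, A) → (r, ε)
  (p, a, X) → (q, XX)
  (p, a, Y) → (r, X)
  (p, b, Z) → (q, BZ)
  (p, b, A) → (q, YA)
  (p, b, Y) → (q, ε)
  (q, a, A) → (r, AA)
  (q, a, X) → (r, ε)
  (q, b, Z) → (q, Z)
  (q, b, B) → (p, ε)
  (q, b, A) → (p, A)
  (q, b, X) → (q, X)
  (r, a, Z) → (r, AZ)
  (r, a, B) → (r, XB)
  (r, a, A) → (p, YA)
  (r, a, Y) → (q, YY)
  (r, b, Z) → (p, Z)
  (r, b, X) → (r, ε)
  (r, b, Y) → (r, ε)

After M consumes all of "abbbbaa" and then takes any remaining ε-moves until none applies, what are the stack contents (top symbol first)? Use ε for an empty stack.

(p, abbbbaa, Z) ⊢ (r, bbbbaa, YZ) ⊢ (r, bbbaa, Z) ⊢ (p, bbaa, Z) ⊢ (q, baa, BZ) ⊢ (p, aa, Z) ⊢ (r, a, YZ) ⊢ (q, ε, YYZ)
All input consumed in state q with stack YYZ.

YYZ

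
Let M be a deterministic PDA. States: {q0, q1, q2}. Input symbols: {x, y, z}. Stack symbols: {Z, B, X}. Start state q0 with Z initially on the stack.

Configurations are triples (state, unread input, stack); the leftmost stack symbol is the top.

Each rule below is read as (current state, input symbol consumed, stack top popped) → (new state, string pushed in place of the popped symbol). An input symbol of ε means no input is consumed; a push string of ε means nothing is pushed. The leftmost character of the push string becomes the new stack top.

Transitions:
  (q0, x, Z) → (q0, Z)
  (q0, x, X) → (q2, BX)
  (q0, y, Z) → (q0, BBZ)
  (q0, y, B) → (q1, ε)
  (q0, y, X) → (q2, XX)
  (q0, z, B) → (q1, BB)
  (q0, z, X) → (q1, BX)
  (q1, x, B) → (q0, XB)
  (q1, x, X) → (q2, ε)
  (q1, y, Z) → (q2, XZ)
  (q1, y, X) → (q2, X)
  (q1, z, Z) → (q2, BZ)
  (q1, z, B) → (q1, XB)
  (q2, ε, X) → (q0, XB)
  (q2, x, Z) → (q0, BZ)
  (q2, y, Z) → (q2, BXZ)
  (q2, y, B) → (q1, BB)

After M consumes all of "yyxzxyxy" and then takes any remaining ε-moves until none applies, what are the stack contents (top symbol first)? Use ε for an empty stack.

BBXBXBXBZ

(q0, yyxzxyxy, Z) ⊢ (q0, yxzxyxy, BBZ) ⊢ (q1, xzxyxy, BZ) ⊢ (q0, zxyxy, XBZ) ⊢ (q1, xyxy, BXBZ) ⊢ (q0, yxy, XBXBZ) ⊢ (q2, xy, XXBXBZ) ⊢ (q0, xy, XBXBXBZ) ⊢ (q2, y, BXBXBXBZ) ⊢ (q1, ε, BBXBXBXBZ)
All input consumed in state q1 with stack BBXBXBXBZ.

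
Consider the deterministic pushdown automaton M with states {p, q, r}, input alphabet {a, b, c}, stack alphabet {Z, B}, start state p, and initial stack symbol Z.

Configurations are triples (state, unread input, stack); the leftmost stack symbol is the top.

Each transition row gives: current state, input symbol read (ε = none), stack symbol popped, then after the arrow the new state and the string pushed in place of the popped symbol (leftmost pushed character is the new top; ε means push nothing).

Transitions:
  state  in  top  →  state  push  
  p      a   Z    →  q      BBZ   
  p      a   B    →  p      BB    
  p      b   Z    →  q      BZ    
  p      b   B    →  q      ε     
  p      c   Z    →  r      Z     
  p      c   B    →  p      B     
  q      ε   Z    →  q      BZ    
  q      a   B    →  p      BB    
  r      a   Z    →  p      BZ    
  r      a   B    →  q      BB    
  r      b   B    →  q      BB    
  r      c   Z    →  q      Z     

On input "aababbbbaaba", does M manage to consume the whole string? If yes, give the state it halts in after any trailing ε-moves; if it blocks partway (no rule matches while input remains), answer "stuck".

(p, aababbbbaaba, Z)
  read a, top Z: go to q, push BBZ → (q, ababbbbaaba, BBZ)
  read a, top B: go to p, push BB → (p, babbbbaaba, BBBZ)
  read b, top B: go to q, push ε → (q, abbbbaaba, BBZ)
  read a, top B: go to p, push BB → (p, bbbbaaba, BBBZ)
  read b, top B: go to q, push ε → (q, bbbaaba, BBZ)
No transition for (q, b, top B); M blocks with input bbbaaba remaining.

stuck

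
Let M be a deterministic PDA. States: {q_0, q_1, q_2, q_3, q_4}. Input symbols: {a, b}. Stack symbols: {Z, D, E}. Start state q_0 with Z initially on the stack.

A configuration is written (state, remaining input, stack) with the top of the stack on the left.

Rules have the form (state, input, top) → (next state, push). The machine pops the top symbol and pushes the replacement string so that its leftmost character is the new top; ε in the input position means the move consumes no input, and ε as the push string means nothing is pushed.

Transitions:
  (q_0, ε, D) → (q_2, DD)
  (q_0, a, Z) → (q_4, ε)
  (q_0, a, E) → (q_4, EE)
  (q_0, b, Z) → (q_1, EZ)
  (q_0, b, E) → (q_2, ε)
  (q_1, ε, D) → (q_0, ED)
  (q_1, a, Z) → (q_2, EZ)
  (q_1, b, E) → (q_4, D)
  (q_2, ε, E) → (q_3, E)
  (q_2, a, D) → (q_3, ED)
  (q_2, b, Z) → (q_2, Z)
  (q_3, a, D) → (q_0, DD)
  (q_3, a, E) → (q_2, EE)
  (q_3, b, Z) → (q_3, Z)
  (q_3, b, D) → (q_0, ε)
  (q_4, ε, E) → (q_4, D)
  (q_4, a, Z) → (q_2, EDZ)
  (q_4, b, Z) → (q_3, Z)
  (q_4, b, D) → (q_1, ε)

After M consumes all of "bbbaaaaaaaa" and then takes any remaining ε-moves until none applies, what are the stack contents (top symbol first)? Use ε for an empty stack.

EEEEEEEEZ

(q_0, bbbaaaaaaaa, Z)
  read b, top Z: go to q_1, push EZ → (q_1, bbaaaaaaaa, EZ)
  read b, top E: go to q_4, push D → (q_4, baaaaaaaa, DZ)
  read b, top D: go to q_1, push ε → (q_1, aaaaaaaa, Z)
  read a, top Z: go to q_2, push EZ → (q_2, aaaaaaa, EZ)
  ε-move, top E: go to q_3, push E → (q_3, aaaaaaa, EZ)
  read a, top E: go to q_2, push EE → (q_2, aaaaaa, EEZ)
  ε-move, top E: go to q_3, push E → (q_3, aaaaaa, EEZ)
  read a, top E: go to q_2, push EE → (q_2, aaaaa, EEEZ)
  ε-move, top E: go to q_3, push E → (q_3, aaaaa, EEEZ)
  read a, top E: go to q_2, push EE → (q_2, aaaa, EEEEZ)
  ε-move, top E: go to q_3, push E → (q_3, aaaa, EEEEZ)
  read a, top E: go to q_2, push EE → (q_2, aaa, EEEEEZ)
  ε-move, top E: go to q_3, push E → (q_3, aaa, EEEEEZ)
  read a, top E: go to q_2, push EE → (q_2, aa, EEEEEEZ)
  ε-move, top E: go to q_3, push E → (q_3, aa, EEEEEEZ)
  read a, top E: go to q_2, push EE → (q_2, a, EEEEEEEZ)
  ε-move, top E: go to q_3, push E → (q_3, a, EEEEEEEZ)
  read a, top E: go to q_2, push EE → (q_2, ε, EEEEEEEEZ)
  ε-move, top E: go to q_3, push E → (q_3, ε, EEEEEEEEZ)
All input consumed in state q_3 with stack EEEEEEEEZ.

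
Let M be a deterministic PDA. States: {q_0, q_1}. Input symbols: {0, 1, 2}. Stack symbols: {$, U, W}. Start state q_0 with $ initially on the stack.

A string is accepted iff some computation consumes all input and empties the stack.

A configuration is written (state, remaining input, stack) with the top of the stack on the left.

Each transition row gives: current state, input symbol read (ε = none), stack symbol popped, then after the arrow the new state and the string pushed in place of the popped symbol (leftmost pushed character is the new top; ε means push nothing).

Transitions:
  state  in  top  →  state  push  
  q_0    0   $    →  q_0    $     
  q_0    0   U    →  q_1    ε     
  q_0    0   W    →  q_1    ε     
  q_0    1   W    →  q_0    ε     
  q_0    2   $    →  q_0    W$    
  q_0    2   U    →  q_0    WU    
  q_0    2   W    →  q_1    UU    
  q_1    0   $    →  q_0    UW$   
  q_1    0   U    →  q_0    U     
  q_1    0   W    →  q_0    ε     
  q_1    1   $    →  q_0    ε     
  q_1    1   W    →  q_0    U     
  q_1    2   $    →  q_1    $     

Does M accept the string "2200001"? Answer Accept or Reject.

(q_0, 2200001, $)
  read 2, top $: go to q_0, push W$ → (q_0, 200001, W$)
  read 2, top W: go to q_1, push UU → (q_1, 00001, UU$)
  read 0, top U: go to q_0, push U → (q_0, 0001, UU$)
  read 0, top U: go to q_1, push ε → (q_1, 001, U$)
  read 0, top U: go to q_0, push U → (q_0, 01, U$)
  read 0, top U: go to q_1, push ε → (q_1, 1, $)
  read 1, top $: go to q_0, push ε → (q_0, ε, ε)
All input consumed and the stack is empty.

Accept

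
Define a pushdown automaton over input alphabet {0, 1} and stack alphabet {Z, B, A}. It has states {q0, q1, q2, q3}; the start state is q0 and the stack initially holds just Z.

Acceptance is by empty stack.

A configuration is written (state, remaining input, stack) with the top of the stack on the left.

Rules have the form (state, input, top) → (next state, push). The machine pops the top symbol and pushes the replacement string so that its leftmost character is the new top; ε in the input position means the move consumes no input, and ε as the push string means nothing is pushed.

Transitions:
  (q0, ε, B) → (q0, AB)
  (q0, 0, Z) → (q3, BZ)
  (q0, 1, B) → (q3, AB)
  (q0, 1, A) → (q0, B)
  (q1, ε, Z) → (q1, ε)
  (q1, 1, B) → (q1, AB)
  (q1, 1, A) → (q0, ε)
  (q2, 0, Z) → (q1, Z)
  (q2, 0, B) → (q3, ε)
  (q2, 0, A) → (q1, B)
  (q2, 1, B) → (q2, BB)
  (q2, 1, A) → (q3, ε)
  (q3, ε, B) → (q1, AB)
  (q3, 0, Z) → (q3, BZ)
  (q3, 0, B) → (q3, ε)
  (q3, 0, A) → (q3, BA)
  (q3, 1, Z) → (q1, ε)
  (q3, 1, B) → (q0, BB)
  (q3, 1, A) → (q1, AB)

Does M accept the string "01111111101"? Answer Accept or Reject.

No computation consumes all input and empties the stack.

Reject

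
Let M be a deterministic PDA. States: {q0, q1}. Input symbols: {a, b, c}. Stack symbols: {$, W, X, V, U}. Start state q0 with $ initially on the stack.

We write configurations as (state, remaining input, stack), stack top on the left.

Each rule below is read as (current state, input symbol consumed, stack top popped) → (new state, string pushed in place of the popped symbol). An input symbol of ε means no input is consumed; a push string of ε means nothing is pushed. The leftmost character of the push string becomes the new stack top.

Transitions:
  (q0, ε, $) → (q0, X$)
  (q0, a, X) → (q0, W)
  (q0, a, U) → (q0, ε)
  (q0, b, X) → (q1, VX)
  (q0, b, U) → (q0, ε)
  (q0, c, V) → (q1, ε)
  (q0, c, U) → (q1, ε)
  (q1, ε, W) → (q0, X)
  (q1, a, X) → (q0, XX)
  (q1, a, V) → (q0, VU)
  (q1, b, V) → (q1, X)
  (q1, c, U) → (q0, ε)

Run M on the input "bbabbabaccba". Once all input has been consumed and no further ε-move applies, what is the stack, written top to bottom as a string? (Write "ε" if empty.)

(q0, bbabbabaccba, $)
  ε-move, top $: go to q0, push X$ → (q0, bbabbabaccba, X$)
  read b, top X: go to q1, push VX → (q1, babbabaccba, VX$)
  read b, top V: go to q1, push X → (q1, abbabaccba, XX$)
  read a, top X: go to q0, push XX → (q0, bbabaccba, XXX$)
  read b, top X: go to q1, push VX → (q1, babaccba, VXXX$)
  read b, top V: go to q1, push X → (q1, abaccba, XXXX$)
  read a, top X: go to q0, push XX → (q0, baccba, XXXXX$)
  read b, top X: go to q1, push VX → (q1, accba, VXXXXX$)
  read a, top V: go to q0, push VU → (q0, ccba, VUXXXXX$)
  read c, top V: go to q1, push ε → (q1, cba, UXXXXX$)
  read c, top U: go to q0, push ε → (q0, ba, XXXXX$)
  read b, top X: go to q1, push VX → (q1, a, VXXXXX$)
  read a, top V: go to q0, push VU → (q0, ε, VUXXXXX$)
All input consumed in state q0 with stack VUXXXXX$.

VUXXXXX$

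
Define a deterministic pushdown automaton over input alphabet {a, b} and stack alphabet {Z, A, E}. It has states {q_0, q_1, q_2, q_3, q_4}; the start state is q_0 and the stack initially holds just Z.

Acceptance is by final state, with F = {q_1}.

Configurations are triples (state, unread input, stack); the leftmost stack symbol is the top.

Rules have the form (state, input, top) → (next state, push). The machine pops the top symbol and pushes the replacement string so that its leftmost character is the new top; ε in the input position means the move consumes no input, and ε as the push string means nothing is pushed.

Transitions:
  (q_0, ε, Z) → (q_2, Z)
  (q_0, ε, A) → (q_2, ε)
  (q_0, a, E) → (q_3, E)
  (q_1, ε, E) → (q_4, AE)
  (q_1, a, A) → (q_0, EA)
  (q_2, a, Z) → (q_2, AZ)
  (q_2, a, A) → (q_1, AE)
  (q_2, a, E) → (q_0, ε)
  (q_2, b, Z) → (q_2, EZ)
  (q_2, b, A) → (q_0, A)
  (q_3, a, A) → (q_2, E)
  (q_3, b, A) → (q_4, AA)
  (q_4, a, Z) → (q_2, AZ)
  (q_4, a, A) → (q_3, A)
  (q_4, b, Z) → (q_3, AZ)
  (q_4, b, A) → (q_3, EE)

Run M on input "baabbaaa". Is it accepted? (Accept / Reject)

(q_0, baabbaaa, Z)
  ε-move, top Z: go to q_2, push Z → (q_2, baabbaaa, Z)
  read b, top Z: go to q_2, push EZ → (q_2, aabbaaa, EZ)
  read a, top E: go to q_0, push ε → (q_0, abbaaa, Z)
  ε-move, top Z: go to q_2, push Z → (q_2, abbaaa, Z)
  read a, top Z: go to q_2, push AZ → (q_2, bbaaa, AZ)
  read b, top A: go to q_0, push A → (q_0, baaa, AZ)
  ε-move, top A: go to q_2, push ε → (q_2, baaa, Z)
  read b, top Z: go to q_2, push EZ → (q_2, aaa, EZ)
  read a, top E: go to q_0, push ε → (q_0, aa, Z)
  ε-move, top Z: go to q_2, push Z → (q_2, aa, Z)
  read a, top Z: go to q_2, push AZ → (q_2, a, AZ)
  read a, top A: go to q_1, push AE → (q_1, ε, AEZ)
All input consumed; state q_1 ∈ F.

Accept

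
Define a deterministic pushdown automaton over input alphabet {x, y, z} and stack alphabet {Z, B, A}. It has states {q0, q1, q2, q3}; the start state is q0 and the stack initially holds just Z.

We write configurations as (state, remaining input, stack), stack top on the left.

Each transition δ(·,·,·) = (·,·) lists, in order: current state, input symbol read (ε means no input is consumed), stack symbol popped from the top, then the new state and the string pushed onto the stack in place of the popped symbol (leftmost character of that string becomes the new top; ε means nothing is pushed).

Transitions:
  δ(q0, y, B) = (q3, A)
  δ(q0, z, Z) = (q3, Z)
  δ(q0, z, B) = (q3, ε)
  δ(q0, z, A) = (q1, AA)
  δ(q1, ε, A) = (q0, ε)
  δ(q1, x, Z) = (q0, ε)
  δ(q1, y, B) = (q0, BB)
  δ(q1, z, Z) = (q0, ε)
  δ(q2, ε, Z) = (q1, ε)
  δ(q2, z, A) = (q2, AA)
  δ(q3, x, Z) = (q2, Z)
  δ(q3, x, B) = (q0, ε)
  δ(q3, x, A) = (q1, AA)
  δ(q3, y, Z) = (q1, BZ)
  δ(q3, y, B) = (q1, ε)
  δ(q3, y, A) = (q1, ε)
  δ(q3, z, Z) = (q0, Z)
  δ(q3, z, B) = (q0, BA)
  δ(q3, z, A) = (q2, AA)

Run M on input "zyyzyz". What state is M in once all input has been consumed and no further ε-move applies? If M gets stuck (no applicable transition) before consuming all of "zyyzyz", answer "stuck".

q0

(q0, zyyzyz, Z)
  read z, top Z: go to q3, push Z → (q3, yyzyz, Z)
  read y, top Z: go to q1, push BZ → (q1, yzyz, BZ)
  read y, top B: go to q0, push BB → (q0, zyz, BBZ)
  read z, top B: go to q3, push ε → (q3, yz, BZ)
  read y, top B: go to q1, push ε → (q1, z, Z)
  read z, top Z: go to q0, push ε → (q0, ε, ε)
All input consumed; M is in state q0.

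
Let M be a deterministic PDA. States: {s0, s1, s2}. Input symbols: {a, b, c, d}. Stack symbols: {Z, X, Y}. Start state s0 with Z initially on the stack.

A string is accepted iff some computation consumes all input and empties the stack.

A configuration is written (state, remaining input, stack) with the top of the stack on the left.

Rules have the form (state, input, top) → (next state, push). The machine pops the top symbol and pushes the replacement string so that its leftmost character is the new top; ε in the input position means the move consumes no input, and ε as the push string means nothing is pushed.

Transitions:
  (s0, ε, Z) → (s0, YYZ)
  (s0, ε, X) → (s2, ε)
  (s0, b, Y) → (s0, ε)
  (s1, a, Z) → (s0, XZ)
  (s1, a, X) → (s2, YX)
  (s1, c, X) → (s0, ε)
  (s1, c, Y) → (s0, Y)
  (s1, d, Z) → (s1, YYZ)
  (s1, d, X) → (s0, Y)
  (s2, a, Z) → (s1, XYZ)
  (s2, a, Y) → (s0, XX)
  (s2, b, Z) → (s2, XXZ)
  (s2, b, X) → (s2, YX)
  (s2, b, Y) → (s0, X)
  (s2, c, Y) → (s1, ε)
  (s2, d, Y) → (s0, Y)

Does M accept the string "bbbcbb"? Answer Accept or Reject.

(s0, bbbcbb, Z)
  ε-move, top Z: go to s0, push YYZ → (s0, bbbcbb, YYZ)
  read b, top Y: go to s0, push ε → (s0, bbcbb, YZ)
  read b, top Y: go to s0, push ε → (s0, bcbb, Z)
  ε-move, top Z: go to s0, push YYZ → (s0, bcbb, YYZ)
  read b, top Y: go to s0, push ε → (s0, cbb, YZ)
No transition applies at (s0, cbb, YZ); input not fully consumed.

Reject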